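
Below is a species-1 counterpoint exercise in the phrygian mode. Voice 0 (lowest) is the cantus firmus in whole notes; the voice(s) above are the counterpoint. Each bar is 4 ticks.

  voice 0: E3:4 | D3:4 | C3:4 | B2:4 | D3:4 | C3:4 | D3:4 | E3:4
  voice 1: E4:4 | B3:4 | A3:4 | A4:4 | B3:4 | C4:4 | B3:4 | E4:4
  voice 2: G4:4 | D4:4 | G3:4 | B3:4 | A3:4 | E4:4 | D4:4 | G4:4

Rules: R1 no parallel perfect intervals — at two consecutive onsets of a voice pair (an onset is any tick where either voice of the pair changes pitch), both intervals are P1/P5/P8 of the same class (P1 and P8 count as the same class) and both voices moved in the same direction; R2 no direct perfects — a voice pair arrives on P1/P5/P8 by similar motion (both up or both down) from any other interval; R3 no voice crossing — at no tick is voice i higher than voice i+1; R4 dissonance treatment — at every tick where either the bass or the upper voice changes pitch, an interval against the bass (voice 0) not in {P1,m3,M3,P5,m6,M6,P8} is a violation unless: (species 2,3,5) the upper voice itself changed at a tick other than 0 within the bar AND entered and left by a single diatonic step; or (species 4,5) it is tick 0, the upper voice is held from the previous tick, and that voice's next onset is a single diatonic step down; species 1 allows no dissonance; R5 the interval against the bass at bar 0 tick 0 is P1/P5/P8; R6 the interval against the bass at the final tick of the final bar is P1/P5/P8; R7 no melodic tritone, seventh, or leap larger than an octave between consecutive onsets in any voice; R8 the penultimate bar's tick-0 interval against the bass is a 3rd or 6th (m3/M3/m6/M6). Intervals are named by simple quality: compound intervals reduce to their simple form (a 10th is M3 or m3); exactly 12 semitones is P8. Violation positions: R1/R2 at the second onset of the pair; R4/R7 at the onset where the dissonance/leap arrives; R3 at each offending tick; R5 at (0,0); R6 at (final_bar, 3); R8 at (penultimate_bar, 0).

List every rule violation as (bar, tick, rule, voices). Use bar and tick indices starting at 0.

bar 0: v0=E3 v1=E4 v2=G4 downbeat m3
bar 1: v0=D3 v1=B3 v2=D4 downbeat P8
bar 2: v0=C3 v1=A3 v2=G3 downbeat P5
bar 3: v0=B2 v1=A4 v2=B3 downbeat P8
bar 4: v0=D3 v1=B3 v2=A3 downbeat P5
bar 5: v0=C3 v1=C4 v2=E4 downbeat M3
bar 6: v0=D3 v1=B3 v2=D4 downbeat P8
bar 7: v0=E3 v1=E4 v2=G4 downbeat m3
  -> R5 @ bar 0 tick 0 v(0, 2): opens on m3
  -> R2 @ bar 1 tick 0 v(0, 2): E3/G4 m3 -> D3/D4 P8 similar
  -> R2 @ bar 2 tick 0 v(0, 2): D3/D4 P8 -> C3/G3 P5 similar
  -> R3 @ bar 2 tick 0 v(1, 2): A3 above G3
  -> R3 @ bar 2 tick 1 v(1, 2): A3 above G3
  -> R3 @ bar 2 tick 2 v(1, 2): A3 above G3
  -> R3 @ bar 2 tick 3 v(1, 2): A3 above G3
  -> R3 @ bar 3 tick 0 v(1, 2): A4 above B3
  -> R4 @ bar 3 tick 0 v(0, 1): B2/A4 m7 untreated
  -> R3 @ bar 3 tick 1 v(1, 2): A4 above B3
  -> R3 @ bar 3 tick 2 v(1, 2): A4 above B3
  -> R3 @ bar 3 tick 3 v(1, 2): A4 above B3
  -> R3 @ bar 4 tick 0 v(1, 2): B3 above A3
  -> R7 @ bar 4 tick 0 v(1,): A4->B3 leap 10st
  -> R3 @ bar 4 tick 1 v(1, 2): B3 above A3
  -> R3 @ bar 4 tick 2 v(1, 2): B3 above A3
  -> R3 @ bar 4 tick 3 v(1, 2): B3 above A3
  -> R8 @ bar 6 tick 0 v(0, 2): penult P8 not 3rd/6th
  -> R2 @ bar 7 tick 0 v(0, 1): D3/B3 M6 -> E3/E4 P8 similar
  -> R6 @ bar 7 tick 3 v(0, 2): closes on m3

(0, 0, R5, (0, 2))
(1, 0, R2, (0, 2))
(2, 0, R2, (0, 2))
(2, 0, R3, (1, 2))
(2, 1, R3, (1, 2))
(2, 2, R3, (1, 2))
(2, 3, R3, (1, 2))
(3, 0, R3, (1, 2))
(3, 0, R4, (0, 1))
(3, 1, R3, (1, 2))
(3, 2, R3, (1, 2))
(3, 3, R3, (1, 2))
(4, 0, R3, (1, 2))
(4, 0, R7, (1,))
(4, 1, R3, (1, 2))
(4, 2, R3, (1, 2))
(4, 3, R3, (1, 2))
(6, 0, R8, (0, 2))
(7, 0, R2, (0, 1))
(7, 3, R6, (0, 2))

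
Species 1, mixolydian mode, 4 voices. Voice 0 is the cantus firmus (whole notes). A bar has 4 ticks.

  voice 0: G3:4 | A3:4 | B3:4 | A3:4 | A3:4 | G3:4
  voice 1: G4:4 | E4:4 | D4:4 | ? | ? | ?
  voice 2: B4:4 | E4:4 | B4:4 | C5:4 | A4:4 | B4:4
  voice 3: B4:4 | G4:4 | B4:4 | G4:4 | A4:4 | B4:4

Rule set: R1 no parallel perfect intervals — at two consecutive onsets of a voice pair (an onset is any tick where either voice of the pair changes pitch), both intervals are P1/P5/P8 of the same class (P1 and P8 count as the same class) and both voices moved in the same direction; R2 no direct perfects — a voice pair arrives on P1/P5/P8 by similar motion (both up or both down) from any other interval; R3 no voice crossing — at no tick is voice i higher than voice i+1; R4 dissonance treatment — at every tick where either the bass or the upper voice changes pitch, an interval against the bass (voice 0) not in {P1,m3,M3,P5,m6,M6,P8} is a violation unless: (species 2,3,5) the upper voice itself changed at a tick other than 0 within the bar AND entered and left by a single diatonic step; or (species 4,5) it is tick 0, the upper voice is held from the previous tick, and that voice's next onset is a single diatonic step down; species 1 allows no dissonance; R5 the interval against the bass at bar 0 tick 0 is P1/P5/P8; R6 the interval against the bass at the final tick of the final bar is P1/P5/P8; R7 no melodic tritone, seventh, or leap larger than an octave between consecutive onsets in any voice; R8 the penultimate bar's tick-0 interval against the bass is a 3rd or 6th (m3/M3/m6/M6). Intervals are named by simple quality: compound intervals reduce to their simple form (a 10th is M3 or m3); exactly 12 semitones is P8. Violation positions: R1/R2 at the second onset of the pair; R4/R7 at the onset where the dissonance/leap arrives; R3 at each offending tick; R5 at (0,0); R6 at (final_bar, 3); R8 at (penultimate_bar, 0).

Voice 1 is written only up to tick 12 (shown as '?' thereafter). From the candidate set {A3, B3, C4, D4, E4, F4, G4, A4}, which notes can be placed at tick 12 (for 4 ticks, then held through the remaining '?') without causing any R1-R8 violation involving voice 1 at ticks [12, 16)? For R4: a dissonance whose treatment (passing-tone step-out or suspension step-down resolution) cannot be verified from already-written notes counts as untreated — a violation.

A3: violates R2
B3: violates R4
C4: violates R2
D4: violates R4
E4: legal
F4: violates R2
G4: violates R4
A4: legal

{A4, E4}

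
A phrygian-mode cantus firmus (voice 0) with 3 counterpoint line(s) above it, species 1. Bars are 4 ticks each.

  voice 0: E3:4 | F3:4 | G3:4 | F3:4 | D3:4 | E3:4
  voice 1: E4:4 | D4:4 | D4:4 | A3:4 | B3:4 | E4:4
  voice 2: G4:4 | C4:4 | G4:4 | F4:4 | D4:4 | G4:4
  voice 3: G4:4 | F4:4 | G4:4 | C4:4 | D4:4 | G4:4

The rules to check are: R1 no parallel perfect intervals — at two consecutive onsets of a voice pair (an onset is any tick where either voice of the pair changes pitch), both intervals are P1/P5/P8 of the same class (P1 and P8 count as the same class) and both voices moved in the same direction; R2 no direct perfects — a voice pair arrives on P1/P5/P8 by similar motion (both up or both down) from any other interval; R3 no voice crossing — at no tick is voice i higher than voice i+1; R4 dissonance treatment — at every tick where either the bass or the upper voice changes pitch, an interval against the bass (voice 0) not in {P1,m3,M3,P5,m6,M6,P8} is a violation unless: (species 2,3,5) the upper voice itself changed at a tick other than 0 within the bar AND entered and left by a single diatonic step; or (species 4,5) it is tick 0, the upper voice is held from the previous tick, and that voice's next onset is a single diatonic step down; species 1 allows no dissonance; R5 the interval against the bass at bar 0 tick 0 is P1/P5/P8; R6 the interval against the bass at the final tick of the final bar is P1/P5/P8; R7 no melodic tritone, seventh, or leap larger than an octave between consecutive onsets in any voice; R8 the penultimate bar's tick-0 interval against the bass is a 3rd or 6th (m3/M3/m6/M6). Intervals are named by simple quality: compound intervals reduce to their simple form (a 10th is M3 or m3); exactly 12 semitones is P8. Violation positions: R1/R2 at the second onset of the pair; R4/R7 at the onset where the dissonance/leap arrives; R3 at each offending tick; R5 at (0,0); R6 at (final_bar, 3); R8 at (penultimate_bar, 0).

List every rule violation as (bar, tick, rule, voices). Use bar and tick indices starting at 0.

bar 0: v0=E3 v1=E4 v2=G4 v3=G4 downbeat m3
bar 1: v0=F3 v1=D4 v2=C4 v3=F4 downbeat P8
bar 2: v0=G3 v1=D4 v2=G4 v3=G4 downbeat P8
bar 3: v0=F3 v1=A3 v2=F4 v3=C4 downbeat P5
bar 4: v0=D3 v1=B3 v2=D4 v3=D4 downbeat P8
bar 5: v0=E3 v1=E4 v2=G4 v3=G4 downbeat m3
  -> R5 @ bar 0 tick 0 v(0, 2): opens on m3
  -> R5 @ bar 0 tick 0 v(0, 3): opens on m3
  -> R3 @ bar 1 tick 0 v(1, 2): D4 above C4
  -> R3 @ bar 1 tick 1 v(1, 2): D4 above C4
  -> R3 @ bar 1 tick 2 v(1, 2): D4 above C4
  -> R3 @ bar 1 tick 3 v(1, 2): D4 above C4
  -> R1 @ bar 2 tick 0 v(0, 3): F3/F4 P8 -> G3/G4 P8 similar
  -> R2 @ bar 2 tick 0 v(0, 2): F3/C4 P5 -> G3/G4 P8 similar
  -> R2 @ bar 2 tick 0 v(2, 3): C4/F4 P4 -> G4/G4 P1 similar
  -> R1 @ bar 3 tick 0 v(0, 2): G3/G4 P8 -> F3/F4 P8 similar
  -> R2 @ bar 3 tick 0 v(0, 3): G3/G4 P8 -> F3/C4 P5 similar
  -> R3 @ bar 3 tick 0 v(2, 3): F4 above C4
  -> R3 @ bar 3 tick 1 v(2, 3): F4 above C4
  -> R3 @ bar 3 tick 2 v(2, 3): F4 above C4
  -> R3 @ bar 3 tick 3 v(2, 3): F4 above C4
  -> R1 @ bar 4 tick 0 v(0, 2): F3/F4 P8 -> D3/D4 P8 similar
  -> R8 @ bar 4 tick 0 v(0, 2): penult P8 not 3rd/6th
  -> R8 @ bar 4 tick 0 v(0, 3): penult P8 not 3rd/6th
  -> R1 @ bar 5 tick 0 v(2, 3): D4/D4 P1 -> G4/G4 P1 similar
  -> R2 @ bar 5 tick 0 v(0, 1): D3/B3 M6 -> E3/E4 P8 similar
  -> R6 @ bar 5 tick 3 v(0, 2): closes on m3
  -> R6 @ bar 5 tick 3 v(0, 3): closes on m3

(0, 0, R5, (0, 2))
(0, 0, R5, (0, 3))
(1, 0, R3, (1, 2))
(1, 1, R3, (1, 2))
(1, 2, R3, (1, 2))
(1, 3, R3, (1, 2))
(2, 0, R1, (0, 3))
(2, 0, R2, (0, 2))
(2, 0, R2, (2, 3))
(3, 0, R1, (0, 2))
(3, 0, R2, (0, 3))
(3, 0, R3, (2, 3))
(3, 1, R3, (2, 3))
(3, 2, R3, (2, 3))
(3, 3, R3, (2, 3))
(4, 0, R1, (0, 2))
(4, 0, R8, (0, 2))
(4, 0, R8, (0, 3))
(5, 0, R1, (2, 3))
(5, 0, R2, (0, 1))
(5, 3, R6, (0, 2))
(5, 3, R6, (0, 3))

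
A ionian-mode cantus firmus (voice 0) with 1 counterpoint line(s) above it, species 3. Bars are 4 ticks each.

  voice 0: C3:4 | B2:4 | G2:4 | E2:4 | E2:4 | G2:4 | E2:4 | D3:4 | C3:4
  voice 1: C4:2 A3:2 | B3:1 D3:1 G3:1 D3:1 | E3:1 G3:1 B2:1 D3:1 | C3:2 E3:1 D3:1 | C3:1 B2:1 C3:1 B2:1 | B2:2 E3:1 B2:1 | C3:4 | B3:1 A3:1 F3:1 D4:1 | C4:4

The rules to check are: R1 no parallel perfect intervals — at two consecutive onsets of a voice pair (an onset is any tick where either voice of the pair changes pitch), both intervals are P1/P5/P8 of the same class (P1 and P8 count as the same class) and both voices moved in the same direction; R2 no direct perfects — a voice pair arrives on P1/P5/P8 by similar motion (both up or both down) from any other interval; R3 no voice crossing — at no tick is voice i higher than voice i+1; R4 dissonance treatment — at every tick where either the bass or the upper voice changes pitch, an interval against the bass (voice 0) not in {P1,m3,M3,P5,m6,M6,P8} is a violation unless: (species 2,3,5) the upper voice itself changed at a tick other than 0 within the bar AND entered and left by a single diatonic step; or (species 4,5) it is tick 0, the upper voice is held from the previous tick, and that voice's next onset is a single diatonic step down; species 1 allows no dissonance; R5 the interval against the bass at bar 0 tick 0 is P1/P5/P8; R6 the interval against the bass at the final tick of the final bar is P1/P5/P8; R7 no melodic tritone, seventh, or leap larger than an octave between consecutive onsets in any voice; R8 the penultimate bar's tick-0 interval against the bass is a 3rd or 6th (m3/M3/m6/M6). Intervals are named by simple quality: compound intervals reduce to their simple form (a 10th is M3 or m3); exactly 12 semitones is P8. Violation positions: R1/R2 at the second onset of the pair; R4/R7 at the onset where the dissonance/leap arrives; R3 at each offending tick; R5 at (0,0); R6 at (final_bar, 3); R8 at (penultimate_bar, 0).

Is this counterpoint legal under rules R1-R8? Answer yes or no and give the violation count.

No (3 violations)

bar 0: v0=C3 v1=C4 (P8)
bar 1: v0=B2 v1=B3 (P8)
bar 2: v0=G2 v1=E3 (M6)
bar 3: v0=E2 v1=C3 (m6)
bar 4: v0=E2 v1=C3 (m6)
bar 5: v0=G2 v1=B2 (M3)
bar 6: v0=E2 v1=C3 (m6)
bar 7: v0=D3 v1=B3 (M6)
bar 8: v0=C3 v1=C4 (P8)
  R7 @ bar7.0: E2->D3 leap 10st
  R7 @ bar7.0: C3->B3 leap 11st
  R1 @ bar8.0: D3/D4 P8 -> C3/C4 P8 similar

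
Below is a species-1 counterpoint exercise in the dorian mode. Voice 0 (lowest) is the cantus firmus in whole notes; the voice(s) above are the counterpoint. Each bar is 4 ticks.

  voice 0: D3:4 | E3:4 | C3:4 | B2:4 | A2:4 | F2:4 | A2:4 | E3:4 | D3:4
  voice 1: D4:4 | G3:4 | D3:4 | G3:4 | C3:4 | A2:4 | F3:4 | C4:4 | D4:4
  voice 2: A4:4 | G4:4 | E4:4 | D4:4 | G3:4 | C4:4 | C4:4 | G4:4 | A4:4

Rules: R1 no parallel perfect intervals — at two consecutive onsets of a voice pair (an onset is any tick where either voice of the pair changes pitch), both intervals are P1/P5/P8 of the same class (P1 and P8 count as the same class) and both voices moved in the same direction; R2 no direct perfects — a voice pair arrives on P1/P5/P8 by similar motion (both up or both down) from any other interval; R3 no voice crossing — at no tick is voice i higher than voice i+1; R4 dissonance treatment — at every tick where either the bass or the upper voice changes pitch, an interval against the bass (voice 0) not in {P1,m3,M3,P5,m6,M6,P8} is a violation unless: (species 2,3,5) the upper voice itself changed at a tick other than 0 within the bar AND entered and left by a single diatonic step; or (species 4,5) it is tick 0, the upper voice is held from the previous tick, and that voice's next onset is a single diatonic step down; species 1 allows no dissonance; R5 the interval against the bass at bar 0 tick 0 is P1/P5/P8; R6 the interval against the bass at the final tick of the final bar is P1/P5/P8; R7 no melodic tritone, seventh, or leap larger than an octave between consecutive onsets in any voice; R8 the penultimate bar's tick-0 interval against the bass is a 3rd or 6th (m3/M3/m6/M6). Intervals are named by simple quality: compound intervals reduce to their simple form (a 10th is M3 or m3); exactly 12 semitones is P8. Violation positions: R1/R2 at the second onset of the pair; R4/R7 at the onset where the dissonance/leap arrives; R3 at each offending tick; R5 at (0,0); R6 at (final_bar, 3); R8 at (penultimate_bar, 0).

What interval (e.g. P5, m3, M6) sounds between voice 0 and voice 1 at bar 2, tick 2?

voice 0=C3 voice 1=D3 -> M2

M2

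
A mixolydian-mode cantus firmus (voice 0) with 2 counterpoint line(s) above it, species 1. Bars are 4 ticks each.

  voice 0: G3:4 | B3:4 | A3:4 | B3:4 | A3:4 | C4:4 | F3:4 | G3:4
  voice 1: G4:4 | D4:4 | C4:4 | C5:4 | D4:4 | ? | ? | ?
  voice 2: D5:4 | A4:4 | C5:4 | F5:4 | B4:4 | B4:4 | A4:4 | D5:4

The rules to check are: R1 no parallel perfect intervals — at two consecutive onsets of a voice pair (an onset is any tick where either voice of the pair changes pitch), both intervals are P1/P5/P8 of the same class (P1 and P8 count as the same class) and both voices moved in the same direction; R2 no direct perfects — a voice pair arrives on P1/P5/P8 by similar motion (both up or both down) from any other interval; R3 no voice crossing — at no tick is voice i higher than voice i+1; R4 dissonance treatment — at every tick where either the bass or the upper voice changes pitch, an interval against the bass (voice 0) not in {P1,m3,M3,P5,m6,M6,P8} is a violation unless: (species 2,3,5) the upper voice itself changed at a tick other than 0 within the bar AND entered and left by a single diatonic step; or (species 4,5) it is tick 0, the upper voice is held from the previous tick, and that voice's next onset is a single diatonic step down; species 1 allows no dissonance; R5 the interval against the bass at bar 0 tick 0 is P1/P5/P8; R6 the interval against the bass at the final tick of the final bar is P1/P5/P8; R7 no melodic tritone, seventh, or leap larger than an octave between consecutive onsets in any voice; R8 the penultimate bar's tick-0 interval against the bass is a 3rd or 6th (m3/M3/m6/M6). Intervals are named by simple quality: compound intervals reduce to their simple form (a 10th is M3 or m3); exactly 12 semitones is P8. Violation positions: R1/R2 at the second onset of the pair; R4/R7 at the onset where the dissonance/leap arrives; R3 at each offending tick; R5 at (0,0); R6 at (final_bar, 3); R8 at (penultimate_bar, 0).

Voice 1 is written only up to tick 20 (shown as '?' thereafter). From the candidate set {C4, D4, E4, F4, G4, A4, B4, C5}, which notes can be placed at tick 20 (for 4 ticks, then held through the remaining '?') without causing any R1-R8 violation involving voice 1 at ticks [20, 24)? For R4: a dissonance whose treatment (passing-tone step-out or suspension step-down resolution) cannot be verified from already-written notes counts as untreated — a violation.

C4: legal
D4: violates R4
E4: legal
F4: violates R4
G4: violates R2
A4: legal
B4: violates R4
C5: violates R2,R3,R7

{A4, C4, E4}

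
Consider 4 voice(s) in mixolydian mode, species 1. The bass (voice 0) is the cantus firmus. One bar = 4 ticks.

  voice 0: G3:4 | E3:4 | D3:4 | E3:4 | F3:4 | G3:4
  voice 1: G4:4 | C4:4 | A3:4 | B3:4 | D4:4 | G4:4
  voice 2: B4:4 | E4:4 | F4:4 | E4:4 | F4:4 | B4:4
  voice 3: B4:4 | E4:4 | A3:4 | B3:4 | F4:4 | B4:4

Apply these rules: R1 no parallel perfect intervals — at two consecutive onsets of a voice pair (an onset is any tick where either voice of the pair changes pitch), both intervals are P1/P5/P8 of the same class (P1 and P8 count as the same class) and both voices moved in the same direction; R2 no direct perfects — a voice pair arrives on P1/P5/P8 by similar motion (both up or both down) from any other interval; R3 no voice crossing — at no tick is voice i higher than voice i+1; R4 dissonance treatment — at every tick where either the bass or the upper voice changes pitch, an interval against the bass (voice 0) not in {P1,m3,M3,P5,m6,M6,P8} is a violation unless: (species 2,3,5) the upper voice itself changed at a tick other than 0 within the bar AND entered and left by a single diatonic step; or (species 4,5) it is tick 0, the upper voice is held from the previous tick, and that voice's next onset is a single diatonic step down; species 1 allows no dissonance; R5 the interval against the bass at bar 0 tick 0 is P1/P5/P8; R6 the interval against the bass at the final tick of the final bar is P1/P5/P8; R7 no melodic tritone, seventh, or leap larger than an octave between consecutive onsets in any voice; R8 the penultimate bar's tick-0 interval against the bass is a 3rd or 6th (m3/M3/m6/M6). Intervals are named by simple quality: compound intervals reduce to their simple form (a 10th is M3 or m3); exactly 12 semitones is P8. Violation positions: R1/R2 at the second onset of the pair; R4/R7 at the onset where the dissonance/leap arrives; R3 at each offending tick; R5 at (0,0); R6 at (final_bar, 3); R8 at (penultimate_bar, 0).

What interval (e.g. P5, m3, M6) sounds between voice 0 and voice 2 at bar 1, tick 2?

P8

voice 0=E3 voice 2=E4 -> P8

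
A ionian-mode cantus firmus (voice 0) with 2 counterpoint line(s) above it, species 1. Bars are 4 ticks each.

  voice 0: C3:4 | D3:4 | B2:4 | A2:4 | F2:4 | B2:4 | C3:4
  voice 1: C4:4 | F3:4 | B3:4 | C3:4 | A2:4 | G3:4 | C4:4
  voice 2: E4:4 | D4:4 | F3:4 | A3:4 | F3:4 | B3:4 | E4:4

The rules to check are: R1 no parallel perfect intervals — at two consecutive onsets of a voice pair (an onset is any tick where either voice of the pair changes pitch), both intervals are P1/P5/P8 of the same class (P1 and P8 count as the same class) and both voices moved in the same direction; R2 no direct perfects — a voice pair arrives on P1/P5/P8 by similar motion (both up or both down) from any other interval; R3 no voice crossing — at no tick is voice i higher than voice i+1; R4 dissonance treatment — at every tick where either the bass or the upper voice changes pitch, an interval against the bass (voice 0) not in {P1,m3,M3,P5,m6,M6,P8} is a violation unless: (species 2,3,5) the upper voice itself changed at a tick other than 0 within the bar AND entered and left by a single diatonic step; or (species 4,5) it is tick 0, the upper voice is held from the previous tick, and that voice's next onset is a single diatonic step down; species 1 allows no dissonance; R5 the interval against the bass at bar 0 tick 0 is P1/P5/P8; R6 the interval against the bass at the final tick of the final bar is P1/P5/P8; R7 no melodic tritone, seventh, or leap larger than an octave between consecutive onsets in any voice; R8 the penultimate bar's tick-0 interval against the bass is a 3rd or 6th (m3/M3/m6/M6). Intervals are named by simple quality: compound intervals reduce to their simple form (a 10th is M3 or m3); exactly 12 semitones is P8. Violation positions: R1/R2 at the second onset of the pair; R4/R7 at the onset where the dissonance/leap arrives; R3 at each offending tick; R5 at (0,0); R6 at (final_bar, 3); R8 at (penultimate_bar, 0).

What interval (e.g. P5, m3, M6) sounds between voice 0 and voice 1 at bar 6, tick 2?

voice 0=C3 voice 1=C4 -> P8

P8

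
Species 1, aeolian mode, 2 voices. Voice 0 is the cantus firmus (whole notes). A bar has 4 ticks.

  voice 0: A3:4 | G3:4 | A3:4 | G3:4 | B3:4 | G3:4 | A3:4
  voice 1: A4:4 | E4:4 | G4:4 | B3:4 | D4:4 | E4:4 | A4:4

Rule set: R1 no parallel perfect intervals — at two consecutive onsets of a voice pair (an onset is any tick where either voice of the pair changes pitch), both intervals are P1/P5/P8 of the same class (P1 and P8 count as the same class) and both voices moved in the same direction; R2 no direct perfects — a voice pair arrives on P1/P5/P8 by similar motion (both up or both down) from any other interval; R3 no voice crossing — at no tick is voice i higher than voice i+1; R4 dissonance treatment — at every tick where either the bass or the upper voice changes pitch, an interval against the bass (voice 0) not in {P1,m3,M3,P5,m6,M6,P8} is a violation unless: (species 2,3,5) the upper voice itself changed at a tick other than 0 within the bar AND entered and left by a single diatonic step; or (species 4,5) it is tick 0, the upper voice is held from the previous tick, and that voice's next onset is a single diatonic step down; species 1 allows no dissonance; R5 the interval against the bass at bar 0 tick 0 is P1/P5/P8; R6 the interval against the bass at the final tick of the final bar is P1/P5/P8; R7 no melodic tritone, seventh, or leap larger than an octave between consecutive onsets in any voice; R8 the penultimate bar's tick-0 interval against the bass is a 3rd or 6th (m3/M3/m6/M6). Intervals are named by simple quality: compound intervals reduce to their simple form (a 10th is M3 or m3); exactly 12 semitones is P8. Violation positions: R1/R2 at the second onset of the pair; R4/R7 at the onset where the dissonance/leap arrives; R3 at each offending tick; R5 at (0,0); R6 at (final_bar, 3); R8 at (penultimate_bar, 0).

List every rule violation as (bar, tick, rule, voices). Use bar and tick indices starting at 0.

(2, 0, R4, (0, 1))
(6, 0, R2, (0, 1))

bar 0: v0=A3 v1=A4 downbeat P8
bar 1: v0=G3 v1=E4 downbeat M6
bar 2: v0=A3 v1=G4 downbeat m7
bar 3: v0=G3 v1=B3 downbeat M3
bar 4: v0=B3 v1=D4 downbeat m3
bar 5: v0=G3 v1=E4 downbeat M6
bar 6: v0=A3 v1=A4 downbeat P8
  -> R4 @ bar 2 tick 0 v(0, 1): A3/G4 m7 untreated
  -> R2 @ bar 6 tick 0 v(0, 1): G3/E4 M6 -> A3/A4 P8 similar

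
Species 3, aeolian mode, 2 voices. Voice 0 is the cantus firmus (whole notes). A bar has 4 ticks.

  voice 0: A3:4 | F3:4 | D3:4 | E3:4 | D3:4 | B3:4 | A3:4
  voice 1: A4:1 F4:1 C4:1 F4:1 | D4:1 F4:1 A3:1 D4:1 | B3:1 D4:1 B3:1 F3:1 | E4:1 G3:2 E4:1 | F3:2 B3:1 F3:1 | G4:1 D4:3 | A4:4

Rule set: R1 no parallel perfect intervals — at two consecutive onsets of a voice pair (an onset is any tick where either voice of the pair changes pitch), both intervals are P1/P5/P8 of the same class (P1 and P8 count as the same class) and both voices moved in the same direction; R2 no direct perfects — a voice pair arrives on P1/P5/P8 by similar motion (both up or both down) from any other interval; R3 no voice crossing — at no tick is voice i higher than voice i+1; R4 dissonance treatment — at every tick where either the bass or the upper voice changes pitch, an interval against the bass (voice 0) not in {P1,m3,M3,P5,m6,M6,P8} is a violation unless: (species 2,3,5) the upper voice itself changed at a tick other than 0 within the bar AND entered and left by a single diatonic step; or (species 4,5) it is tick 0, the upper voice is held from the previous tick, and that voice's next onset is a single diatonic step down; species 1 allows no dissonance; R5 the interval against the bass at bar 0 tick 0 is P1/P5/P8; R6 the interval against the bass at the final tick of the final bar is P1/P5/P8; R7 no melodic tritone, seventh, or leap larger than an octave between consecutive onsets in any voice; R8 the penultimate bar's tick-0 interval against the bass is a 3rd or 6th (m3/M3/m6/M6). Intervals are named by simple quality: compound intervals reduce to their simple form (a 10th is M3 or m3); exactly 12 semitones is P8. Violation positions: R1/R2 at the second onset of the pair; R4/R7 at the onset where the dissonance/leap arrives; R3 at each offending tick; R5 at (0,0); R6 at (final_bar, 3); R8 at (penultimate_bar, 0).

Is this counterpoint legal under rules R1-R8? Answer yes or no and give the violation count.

No (7 violations)

bar 0: v0=A3 v1=A4 (P8)
bar 1: v0=F3 v1=D4 (M6)
bar 2: v0=D3 v1=B3 (M6)
bar 3: v0=E3 v1=E4 (P8)
bar 4: v0=D3 v1=F3 (m3)
bar 5: v0=B3 v1=G4 (m6)
bar 6: v0=A3 v1=A4 (P8)
  R7 @ bar2.3: B3->F3 leap 6st
  R2 @ bar3.0: D3/F3 m3 -> E3/E4 P8 similar
  R7 @ bar3.0: F3->E4 leap 11st
  R7 @ bar4.0: E4->F3 leap 11st
  R7 @ bar4.2: F3->B3 leap 6st
  R7 @ bar4.3: B3->F3 leap 6st
  R7 @ bar5.0: F3->G4 leap 14st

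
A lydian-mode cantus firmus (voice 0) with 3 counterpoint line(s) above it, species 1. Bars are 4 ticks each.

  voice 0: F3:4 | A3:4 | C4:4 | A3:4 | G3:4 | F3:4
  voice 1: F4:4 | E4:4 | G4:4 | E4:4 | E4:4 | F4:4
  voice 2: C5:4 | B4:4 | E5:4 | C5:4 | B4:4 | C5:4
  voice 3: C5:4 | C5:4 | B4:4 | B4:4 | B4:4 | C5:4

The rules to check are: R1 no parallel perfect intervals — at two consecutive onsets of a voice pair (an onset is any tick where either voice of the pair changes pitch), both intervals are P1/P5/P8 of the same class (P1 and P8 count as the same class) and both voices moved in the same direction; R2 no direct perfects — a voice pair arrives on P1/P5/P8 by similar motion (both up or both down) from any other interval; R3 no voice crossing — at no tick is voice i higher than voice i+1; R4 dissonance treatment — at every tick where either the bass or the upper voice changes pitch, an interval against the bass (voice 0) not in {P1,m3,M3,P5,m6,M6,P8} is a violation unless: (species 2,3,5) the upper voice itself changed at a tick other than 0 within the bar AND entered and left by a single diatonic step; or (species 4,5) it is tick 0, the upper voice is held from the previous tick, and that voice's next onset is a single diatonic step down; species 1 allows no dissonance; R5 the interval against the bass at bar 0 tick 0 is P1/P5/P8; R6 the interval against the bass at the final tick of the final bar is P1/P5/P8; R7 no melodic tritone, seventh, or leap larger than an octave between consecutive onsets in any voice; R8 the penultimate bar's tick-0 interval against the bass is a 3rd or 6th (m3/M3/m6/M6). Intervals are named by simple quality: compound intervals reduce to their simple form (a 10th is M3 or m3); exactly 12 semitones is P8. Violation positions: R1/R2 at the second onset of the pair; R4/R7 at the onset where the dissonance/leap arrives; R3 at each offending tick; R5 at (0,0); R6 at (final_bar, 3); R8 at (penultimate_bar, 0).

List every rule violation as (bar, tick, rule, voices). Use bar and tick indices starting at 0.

(1, 0, R1, (1, 2))
(1, 0, R4, (0, 2))
(2, 0, R1, (0, 1))
(2, 0, R3, (2, 3))
(2, 0, R4, (0, 3))
(2, 1, R3, (2, 3))
(2, 2, R3, (2, 3))
(2, 3, R3, (2, 3))
(3, 0, R1, (0, 1))
(3, 0, R3, (2, 3))
(3, 0, R4, (0, 3))
(3, 1, R3, (2, 3))
(3, 2, R3, (2, 3))
(3, 3, R3, (2, 3))
(5, 0, R1, (1, 2))
(5, 0, R1, (1, 3))
(5, 0, R1, (2, 3))

bar 0: v0=F3 v1=F4 v2=C5 v3=C5 downbeat P5
bar 1: v0=A3 v1=E4 v2=B4 v3=C5 downbeat m3
bar 2: v0=C4 v1=G4 v2=E5 v3=B4 downbeat M7
bar 3: v0=A3 v1=E4 v2=C5 v3=B4 downbeat M2
bar 4: v0=G3 v1=E4 v2=B4 v3=B4 downbeat M3
bar 5: v0=F3 v1=F4 v2=C5 v3=C5 downbeat P5
  -> R1 @ bar 1 tick 0 v(1, 2): F4/C5 P5 -> E4/B4 P5 similar
  -> R4 @ bar 1 tick 0 v(0, 2): A3/B4 M2 untreated
  -> R1 @ bar 2 tick 0 v(0, 1): A3/E4 P5 -> C4/G4 P5 similar
  -> R3 @ bar 2 tick 0 v(2, 3): E5 above B4
  -> R4 @ bar 2 tick 0 v(0, 3): C4/B4 M7 untreated
  -> R3 @ bar 2 tick 1 v(2, 3): E5 above B4
  -> R3 @ bar 2 tick 2 v(2, 3): E5 above B4
  -> R3 @ bar 2 tick 3 v(2, 3): E5 above B4
  -> R1 @ bar 3 tick 0 v(0, 1): C4/G4 P5 -> A3/E4 P5 similar
  -> R3 @ bar 3 tick 0 v(2, 3): C5 above B4
  -> R4 @ bar 3 tick 0 v(0, 3): A3/B4 M2 untreated
  -> R3 @ bar 3 tick 1 v(2, 3): C5 above B4
  -> R3 @ bar 3 tick 2 v(2, 3): C5 above B4
  -> R3 @ bar 3 tick 3 v(2, 3): C5 above B4
  -> R1 @ bar 5 tick 0 v(1, 2): E4/B4 P5 -> F4/C5 P5 similar
  -> R1 @ bar 5 tick 0 v(1, 3): E4/B4 P5 -> F4/C5 P5 similar
  -> R1 @ bar 5 tick 0 v(2, 3): B4/B4 P1 -> C5/C5 P1 similar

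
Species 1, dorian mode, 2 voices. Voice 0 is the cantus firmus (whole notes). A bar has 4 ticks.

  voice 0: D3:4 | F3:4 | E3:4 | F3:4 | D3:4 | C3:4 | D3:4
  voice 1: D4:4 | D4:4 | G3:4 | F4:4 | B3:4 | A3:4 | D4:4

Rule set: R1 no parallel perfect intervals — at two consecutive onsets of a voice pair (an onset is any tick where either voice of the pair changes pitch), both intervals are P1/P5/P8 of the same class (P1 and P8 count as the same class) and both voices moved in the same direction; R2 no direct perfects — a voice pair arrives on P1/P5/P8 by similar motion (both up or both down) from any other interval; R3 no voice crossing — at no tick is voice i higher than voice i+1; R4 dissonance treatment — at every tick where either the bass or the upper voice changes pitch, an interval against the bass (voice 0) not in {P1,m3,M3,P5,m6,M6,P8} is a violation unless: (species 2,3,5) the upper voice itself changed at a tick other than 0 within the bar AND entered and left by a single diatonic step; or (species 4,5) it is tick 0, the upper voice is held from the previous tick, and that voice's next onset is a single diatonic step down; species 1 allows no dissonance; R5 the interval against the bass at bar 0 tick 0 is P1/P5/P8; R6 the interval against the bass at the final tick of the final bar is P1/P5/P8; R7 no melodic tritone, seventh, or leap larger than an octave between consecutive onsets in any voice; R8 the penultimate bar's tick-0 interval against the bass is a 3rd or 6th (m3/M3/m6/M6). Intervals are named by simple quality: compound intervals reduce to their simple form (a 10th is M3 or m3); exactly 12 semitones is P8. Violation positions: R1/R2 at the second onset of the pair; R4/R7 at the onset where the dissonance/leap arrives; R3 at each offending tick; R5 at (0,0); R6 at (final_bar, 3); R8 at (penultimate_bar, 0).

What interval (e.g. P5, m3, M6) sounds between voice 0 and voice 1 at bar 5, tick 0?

voice 0=C3 voice 1=A3 -> M6

M6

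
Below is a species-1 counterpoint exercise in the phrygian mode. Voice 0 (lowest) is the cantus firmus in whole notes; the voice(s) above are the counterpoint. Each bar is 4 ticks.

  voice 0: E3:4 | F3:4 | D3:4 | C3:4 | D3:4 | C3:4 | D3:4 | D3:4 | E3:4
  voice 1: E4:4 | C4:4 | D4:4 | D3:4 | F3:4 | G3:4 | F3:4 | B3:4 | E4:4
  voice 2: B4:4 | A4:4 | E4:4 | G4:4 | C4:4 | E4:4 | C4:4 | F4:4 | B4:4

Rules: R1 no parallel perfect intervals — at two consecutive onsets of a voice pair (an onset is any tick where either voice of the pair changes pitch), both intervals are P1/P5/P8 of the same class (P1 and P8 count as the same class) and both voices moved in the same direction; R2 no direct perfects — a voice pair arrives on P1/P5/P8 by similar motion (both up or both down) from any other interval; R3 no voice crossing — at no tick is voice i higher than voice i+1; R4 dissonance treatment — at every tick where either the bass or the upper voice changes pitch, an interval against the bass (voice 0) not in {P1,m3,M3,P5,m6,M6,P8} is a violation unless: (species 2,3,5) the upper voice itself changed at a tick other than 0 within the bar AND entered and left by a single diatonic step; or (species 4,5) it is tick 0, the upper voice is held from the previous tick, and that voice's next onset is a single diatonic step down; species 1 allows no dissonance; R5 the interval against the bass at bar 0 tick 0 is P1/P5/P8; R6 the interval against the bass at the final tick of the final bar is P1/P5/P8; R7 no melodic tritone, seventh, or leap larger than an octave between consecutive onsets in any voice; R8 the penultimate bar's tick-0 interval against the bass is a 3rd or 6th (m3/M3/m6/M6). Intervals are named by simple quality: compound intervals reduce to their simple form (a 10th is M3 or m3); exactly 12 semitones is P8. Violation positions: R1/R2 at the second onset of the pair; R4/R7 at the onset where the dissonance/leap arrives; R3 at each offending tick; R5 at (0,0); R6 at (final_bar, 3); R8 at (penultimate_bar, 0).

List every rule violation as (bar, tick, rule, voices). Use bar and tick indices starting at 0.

(2, 0, R4, (0, 2))
(3, 0, R4, (0, 1))
(4, 0, R4, (0, 2))
(6, 0, R2, (1, 2))
(6, 0, R4, (0, 2))
(7, 0, R7, (1,))
(8, 0, R2, (0, 1))
(8, 0, R2, (0, 2))
(8, 0, R2, (1, 2))
(8, 0, R7, (2,))

bar 0: v0=E3 v1=E4 v2=B4 downbeat P5
bar 1: v0=F3 v1=C4 v2=A4 downbeat M3
bar 2: v0=D3 v1=D4 v2=E4 downbeat M2
bar 3: v0=C3 v1=D3 v2=G4 downbeat P5
bar 4: v0=D3 v1=F3 v2=C4 downbeat m7
bar 5: v0=C3 v1=G3 v2=E4 downbeat M3
bar 6: v0=D3 v1=F3 v2=C4 downbeat m7
bar 7: v0=D3 v1=B3 v2=F4 downbeat m3
bar 8: v0=E3 v1=E4 v2=B4 downbeat P5
  -> R4 @ bar 2 tick 0 v(0, 2): D3/E4 M2 untreated
  -> R4 @ bar 3 tick 0 v(0, 1): C3/D3 M2 untreated
  -> R4 @ bar 4 tick 0 v(0, 2): D3/C4 m7 untreated
  -> R2 @ bar 6 tick 0 v(1, 2): G3/E4 M6 -> F3/C4 P5 similar
  -> R4 @ bar 6 tick 0 v(0, 2): D3/C4 m7 untreated
  -> R7 @ bar 7 tick 0 v(1,): F3->B3 leap 6st
  -> R2 @ bar 8 tick 0 v(0, 1): D3/B3 M6 -> E3/E4 P8 similar
  -> R2 @ bar 8 tick 0 v(0, 2): D3/F4 m3 -> E3/B4 P5 similar
  -> R2 @ bar 8 tick 0 v(1, 2): B3/F4 TT -> E4/B4 P5 similar
  -> R7 @ bar 8 tick 0 v(2,): F4->B4 leap 6st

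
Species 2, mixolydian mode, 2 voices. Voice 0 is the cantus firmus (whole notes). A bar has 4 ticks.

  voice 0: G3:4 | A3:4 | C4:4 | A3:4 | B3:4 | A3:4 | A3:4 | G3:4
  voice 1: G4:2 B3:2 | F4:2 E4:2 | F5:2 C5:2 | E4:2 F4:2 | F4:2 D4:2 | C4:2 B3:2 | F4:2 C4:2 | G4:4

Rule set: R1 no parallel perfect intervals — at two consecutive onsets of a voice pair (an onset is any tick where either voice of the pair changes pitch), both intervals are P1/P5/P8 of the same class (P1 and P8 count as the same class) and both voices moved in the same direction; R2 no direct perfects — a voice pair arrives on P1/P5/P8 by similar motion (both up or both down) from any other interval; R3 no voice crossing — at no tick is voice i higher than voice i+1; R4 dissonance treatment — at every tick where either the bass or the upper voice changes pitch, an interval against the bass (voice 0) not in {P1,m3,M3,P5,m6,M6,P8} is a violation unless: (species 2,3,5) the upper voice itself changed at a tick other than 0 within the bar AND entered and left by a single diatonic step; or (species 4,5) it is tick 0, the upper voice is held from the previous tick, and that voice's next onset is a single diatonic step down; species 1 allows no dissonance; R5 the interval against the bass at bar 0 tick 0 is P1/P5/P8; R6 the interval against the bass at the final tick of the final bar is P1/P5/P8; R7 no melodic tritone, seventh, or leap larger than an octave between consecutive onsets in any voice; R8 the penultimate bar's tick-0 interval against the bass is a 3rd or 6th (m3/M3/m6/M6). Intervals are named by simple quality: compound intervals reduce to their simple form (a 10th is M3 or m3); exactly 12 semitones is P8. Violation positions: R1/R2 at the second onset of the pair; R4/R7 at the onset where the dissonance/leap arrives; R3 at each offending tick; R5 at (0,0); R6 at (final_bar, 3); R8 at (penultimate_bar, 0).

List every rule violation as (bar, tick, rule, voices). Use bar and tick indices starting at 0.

bar 0: v0=G3 v1=G4 downbeat P8
bar 1: v0=A3 v1=F4 downbeat m6
bar 2: v0=C4 v1=F5 downbeat P4
bar 3: v0=A3 v1=E4 downbeat P5
bar 4: v0=B3 v1=F4 downbeat TT
bar 5: v0=A3 v1=C4 downbeat m3
bar 6: v0=A3 v1=F4 downbeat m6
bar 7: v0=G3 v1=G4 downbeat P8
  -> R7 @ bar 1 tick 0 v(1,): B3->F4 leap 6st
  -> R4 @ bar 2 tick 0 v(0, 1): C4/F5 P4 untreated
  -> R7 @ bar 2 tick 0 v(1,): E4->F5 leap 13st
  -> R2 @ bar 3 tick 0 v(0, 1): C4/C5 P8 -> A3/E4 P5 similar
  -> R4 @ bar 4 tick 0 v(0, 1): B3/F4 TT untreated
  -> R4 @ bar 5 tick 2 v(0, 1): A3/B3 M2 untreated
  -> R7 @ bar 6 tick 0 v(1,): B3->F4 leap 6st

(1, 0, R7, (1,))
(2, 0, R4, (0, 1))
(2, 0, R7, (1,))
(3, 0, R2, (0, 1))
(4, 0, R4, (0, 1))
(5, 2, R4, (0, 1))
(6, 0, R7, (1,))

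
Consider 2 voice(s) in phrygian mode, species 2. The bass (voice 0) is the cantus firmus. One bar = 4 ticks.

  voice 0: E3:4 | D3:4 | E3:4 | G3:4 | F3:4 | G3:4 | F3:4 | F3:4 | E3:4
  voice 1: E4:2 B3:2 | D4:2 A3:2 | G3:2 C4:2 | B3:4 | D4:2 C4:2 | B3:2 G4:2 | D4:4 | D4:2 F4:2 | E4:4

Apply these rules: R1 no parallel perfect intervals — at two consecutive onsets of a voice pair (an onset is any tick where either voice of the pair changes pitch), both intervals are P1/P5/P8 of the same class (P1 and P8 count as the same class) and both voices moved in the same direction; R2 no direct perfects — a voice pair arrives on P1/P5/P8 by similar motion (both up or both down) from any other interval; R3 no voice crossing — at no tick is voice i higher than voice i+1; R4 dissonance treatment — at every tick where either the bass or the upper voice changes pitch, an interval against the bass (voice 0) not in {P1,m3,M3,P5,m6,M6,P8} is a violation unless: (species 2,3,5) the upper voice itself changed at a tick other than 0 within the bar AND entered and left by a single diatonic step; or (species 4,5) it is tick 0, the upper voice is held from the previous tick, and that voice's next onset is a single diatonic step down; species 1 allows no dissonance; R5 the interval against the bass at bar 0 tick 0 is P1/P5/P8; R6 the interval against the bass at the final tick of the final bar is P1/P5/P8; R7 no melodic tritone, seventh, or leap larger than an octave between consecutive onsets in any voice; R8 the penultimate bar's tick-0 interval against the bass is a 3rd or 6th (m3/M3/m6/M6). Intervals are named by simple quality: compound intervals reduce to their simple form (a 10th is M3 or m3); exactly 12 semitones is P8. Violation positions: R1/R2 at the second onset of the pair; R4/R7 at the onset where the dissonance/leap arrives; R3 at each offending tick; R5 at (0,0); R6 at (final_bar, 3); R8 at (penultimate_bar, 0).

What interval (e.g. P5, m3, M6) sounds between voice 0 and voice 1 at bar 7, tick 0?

voice 0=F3 voice 1=D4 -> M6

M6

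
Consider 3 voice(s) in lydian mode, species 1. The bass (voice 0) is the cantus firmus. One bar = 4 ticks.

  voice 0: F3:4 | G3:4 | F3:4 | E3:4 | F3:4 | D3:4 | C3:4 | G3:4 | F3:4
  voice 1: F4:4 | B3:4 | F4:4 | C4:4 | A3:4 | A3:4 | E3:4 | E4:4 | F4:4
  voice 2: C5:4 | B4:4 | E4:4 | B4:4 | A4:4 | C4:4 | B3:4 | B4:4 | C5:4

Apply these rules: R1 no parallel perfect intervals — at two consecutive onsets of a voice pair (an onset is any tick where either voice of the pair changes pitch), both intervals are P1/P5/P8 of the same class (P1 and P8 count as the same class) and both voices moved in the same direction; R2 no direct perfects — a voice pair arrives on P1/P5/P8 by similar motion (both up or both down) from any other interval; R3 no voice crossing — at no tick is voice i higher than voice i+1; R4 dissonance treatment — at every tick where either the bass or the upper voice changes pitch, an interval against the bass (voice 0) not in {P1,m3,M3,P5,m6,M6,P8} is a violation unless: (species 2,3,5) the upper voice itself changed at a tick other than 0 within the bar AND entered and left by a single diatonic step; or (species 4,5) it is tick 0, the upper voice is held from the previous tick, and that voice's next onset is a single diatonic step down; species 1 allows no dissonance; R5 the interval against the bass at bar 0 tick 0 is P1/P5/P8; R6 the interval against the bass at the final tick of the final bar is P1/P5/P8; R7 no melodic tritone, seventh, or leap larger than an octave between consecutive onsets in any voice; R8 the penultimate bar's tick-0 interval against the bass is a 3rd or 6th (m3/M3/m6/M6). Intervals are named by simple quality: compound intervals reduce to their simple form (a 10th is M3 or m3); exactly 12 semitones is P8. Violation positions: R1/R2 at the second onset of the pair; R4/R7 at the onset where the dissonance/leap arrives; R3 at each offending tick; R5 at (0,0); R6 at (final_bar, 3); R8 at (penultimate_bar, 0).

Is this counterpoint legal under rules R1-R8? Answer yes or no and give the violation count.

bar 0: v0=F3 v1=F4 v2=C5 (P5)
bar 1: v0=G3 v1=B3 v2=B4 (M3)
bar 2: v0=F3 v1=F4 v2=E4 (M7)
bar 3: v0=E3 v1=C4 v2=B4 (P5)
bar 4: v0=F3 v1=A3 v2=A4 (M3)
bar 5: v0=D3 v1=A3 v2=C4 (m7)
bar 6: v0=C3 v1=E3 v2=B3 (M7)
bar 7: v0=G3 v1=E4 v2=B4 (M3)
bar 8: v0=F3 v1=F4 v2=C5 (P5)
  R2 @ bar1.0: F4/C5 P5 -> B3/B4 P8 similar
  R7 @ bar1.0: F4->B3 leap 6st
  R3 @ bar2.0: F4 above E4
  R4 @ bar2.0: F3/E4 M7 untreated
  R7 @ bar2.0: B3->F4 leap 6st
  R3 @ bar2.1: F4 above E4
  R3 @ bar2.2: F4 above E4
  R3 @ bar2.3: F4 above E4
  R2 @ bar4.0: C4/B4 M7 -> A3/A4 P8 similar
  R4 @ bar5.0: D3/C4 m7 untreated
  R2 @ bar6.0: A3/C4 m3 -> E3/B3 P5 similar
  R4 @ bar6.0: C3/B3 M7 untreated
  R1 @ bar7.0: E3/B3 P5 -> E4/B4 P5 similar
  R1 @ bar8.0: E4/B4 P5 -> F4/C5 P5 similar

No (14 violations)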